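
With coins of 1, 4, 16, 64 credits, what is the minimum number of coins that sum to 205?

Greedy: take as many of the largest coin as possible, then repeat with the remainder.
205 − 3×64→13 − 3×4→1 − 1×1→0
Total coins = 3 + 3 + 1 = 7

7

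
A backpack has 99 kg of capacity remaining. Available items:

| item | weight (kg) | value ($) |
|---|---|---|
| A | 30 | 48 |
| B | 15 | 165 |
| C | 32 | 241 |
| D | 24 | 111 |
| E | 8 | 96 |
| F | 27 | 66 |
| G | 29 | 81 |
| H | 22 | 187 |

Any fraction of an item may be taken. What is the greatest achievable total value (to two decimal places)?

790.75

Order: E (96/8=12.00) > B (165/15=11.00) > H (187/22=8.50) > C (241/32=7.53) > D (111/24=4.62) > G (81/29=2.79) > F (66/27=2.44) > A (48/30=1.60)
Fill: take E (8 @ 96) → take B (15 @ 165) → take H (22 @ 187) → take C (32 @ 241) → take 22/24 of D → 101.75; 99/99 used.
Total value = 790.75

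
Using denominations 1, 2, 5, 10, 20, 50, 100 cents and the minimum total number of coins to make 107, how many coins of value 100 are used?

Greedy: take as many of the largest coin as possible, then repeat with the remainder.
107 − 1×100→7 − 1×5→2 − 1×2→0
Count of 100: 1

1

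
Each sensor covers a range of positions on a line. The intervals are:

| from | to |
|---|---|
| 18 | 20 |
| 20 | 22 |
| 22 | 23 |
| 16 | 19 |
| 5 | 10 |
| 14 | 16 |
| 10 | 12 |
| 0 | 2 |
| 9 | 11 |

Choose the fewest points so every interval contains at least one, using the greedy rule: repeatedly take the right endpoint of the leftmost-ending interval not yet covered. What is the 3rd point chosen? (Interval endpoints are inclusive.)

By right end: [0,2]  [5,10]  [9,11]  [10,12]  [14,16]  [16,19]  [18,20]  [20,22]  [22,23]
[0,2] uncovered → point at 2; [5,10] uncovered → point at 10; [14,16] uncovered → point at 16; [18,20] uncovered → point at 20; [22,23] uncovered → point at 23.
Points: 2, 10, 16, 20, 23 (5 total).

16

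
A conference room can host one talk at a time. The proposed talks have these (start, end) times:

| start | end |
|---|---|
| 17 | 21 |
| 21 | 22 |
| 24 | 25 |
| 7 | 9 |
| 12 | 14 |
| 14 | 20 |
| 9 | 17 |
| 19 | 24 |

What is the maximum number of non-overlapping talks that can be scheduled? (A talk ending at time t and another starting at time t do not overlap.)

Sort by end time and greedily take each interval whose start is ≥ the last chosen end.
Sorted by end: (7,9)  (12,14)  (9,17)  (14,20)  (17,21)  (21,22)  (19,24)  (24,25)
take (7,9); take (12,14); take (14,20); take (21,22); take (24,25).
Selected 5 talks.

5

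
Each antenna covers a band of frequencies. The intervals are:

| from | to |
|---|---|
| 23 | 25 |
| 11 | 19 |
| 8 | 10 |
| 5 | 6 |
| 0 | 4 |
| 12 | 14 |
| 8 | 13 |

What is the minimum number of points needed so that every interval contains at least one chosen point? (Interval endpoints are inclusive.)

Sorted: [0,4] [5,6] [8,10] [8,13] [12,14] [11,19] [23,25]
{[0,4]} hit by 4; {[5,6]} hit by 6; {[8,10],[8,13]} hit by 10; {[12,14],[11,19]} hit by 14; {[23,25]} hit by 25.
Points: 4, 6, 10, 14, 25 (5 total).

5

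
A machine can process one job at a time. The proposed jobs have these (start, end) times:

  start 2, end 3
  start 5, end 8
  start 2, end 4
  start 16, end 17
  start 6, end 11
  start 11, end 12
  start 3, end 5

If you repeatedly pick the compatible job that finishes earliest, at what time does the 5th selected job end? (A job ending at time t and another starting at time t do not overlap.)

17

Sort by end time and greedily take each interval whose start is ≥ the last chosen end.
By end time: (2,3), (2,4), (3,5), (5,8), (6,11), (11,12), (16,17).
Pick (2,3); next start ≥ 3 → (3,5); next start ≥ 5 → (5,8); next start ≥ 8 → (11,12); next start ≥ 12 → (16,17).
Selected: (2,3) (3,5) (5,8) (11,12) (16,17)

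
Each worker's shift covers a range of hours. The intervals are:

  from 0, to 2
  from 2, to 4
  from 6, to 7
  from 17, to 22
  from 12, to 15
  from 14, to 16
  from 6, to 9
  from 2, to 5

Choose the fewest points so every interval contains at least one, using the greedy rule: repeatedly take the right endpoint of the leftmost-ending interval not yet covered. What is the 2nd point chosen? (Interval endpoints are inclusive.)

Process intervals by earliest right end; each time one isn't hit yet, stab at its right endpoint.
Sorted: [0,2] [2,4] [2,5] [6,7] [6,9] [12,15] [14,16] [17,22]
{[0,2],[2,4],[2,5]} hit by 2; {[6,7],[6,9]} hit by 7; {[12,15],[14,16]} hit by 15; {[17,22]} hit by 22.
Points: 2, 7, 15, 22 (4 total).

7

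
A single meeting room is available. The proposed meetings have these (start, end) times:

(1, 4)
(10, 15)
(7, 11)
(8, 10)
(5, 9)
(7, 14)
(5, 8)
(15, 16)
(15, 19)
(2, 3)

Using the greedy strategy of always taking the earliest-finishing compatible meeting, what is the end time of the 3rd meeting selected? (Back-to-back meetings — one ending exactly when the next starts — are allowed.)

Greedy by earliest finish: after sorting by end time, pick each interval compatible with the last pick.
By end time: (2,3), (1,4), (5,8), (5,9), (8,10), (7,11), (7,14), (10,15), (15,16), (15,19).
Pick (2,3); next start ≥ 3 → (5,8); next start ≥ 8 → (8,10); next start ≥ 10 → (10,15); next start ≥ 15 → (15,16).
Selected: (2,3) (5,8) (8,10) (10,15) (15,16)

10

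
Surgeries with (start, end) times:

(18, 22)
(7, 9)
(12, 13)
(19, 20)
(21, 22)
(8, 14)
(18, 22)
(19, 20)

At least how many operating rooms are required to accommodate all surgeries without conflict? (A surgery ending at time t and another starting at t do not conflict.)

4

Count concurrent intervals with a sweep; the peak is the room count.
starts: [7, 8, 12, 18, 18, 19, 19, 21]
ends:   [9, 13, 14, 20, 20, 22, 22, 22]
s7→1 s8→2 e9→1 s12→2 e13→1 e14→0 s18→1 s18→2 s19→3 s19→4  — peak 4.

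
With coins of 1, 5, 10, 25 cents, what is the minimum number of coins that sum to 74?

8

Use the largest denomination that fits, subtract, and repeat.
74 = 2×25 + 2×10 + 4×1
Total coins = 2 + 2 + 4 = 8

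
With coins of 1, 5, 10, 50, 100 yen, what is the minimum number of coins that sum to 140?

5

140 = 1×100 + 4×10
Total coins = 1 + 4 = 5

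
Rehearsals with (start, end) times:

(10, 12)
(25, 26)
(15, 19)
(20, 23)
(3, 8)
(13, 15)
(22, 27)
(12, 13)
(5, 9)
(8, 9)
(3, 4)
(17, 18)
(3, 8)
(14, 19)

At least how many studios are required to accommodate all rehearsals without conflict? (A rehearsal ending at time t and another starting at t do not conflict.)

3

The answer is the maximum number of intervals overlapping at any instant.
starts: [3, 3, 3, 5, 8, 10, 12, 13, 14, 15, 17, 20, 22, 25]
ends:   [4, 8, 8, 9, 9, 12, 13, 15, 18, 19, 19, 23, 26, 27]
s3→1 s3→2 s3→3  — peak 3.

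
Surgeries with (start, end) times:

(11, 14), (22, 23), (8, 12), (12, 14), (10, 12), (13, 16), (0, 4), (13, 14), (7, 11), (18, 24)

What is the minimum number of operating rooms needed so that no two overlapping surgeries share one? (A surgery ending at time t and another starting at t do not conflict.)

The answer is the maximum number of intervals overlapping at any instant.
Events (time:±→running): 0:+→1 4:-→0 7:+→1 8:+→2 10:+→3 11:-→2 11:+→3 12:-→2 12:-→1 12:+→2 13:+→3 13:+→4 … peak 4.

4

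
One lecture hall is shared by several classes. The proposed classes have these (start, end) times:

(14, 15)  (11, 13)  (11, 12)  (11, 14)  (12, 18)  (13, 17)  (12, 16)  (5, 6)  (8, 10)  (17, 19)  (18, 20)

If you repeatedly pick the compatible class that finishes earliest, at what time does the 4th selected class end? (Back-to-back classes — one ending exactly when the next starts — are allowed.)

Sort by end time and greedily take each interval whose start is ≥ the last chosen end.
Sorted by end: (5,6)  (8,10)  (11,12)  (11,13)  (11,14)  (14,15)  (12,16)  (13,17)  (12,18)  (17,19)  (18,20)
take (5,6); take (8,10); take (11,12); skip (11,14); take (14,15); skip (12,16); take (17,19).
Selected: (5,6) (8,10) (11,12) (14,15) (17,19)

15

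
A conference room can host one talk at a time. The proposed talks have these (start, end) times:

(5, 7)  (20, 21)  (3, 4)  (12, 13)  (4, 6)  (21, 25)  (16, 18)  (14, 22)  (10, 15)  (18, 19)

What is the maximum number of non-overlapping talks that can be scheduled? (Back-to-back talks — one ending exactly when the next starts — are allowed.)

By end time: (3,4), (4,6), (5,7), (12,13), (10,15), (16,18), (18,19), (20,21), (14,22), (21,25).
Pick (3,4); next start ≥ 4 → (4,6); next start ≥ 6 → (12,13); next start ≥ 13 → (16,18); next start ≥ 18 → (18,19); next start ≥ 19 → (20,21); next start ≥ 21 → (21,25).
Selected 7 talks.

7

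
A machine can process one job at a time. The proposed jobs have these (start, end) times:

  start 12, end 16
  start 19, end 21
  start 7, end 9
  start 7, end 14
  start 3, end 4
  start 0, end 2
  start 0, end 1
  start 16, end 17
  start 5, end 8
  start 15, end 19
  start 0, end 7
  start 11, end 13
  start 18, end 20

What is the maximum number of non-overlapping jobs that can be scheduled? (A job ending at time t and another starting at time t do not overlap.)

6

Sort by end time and greedily take each interval whose start is ≥ the last chosen end.
By end time: (0,1), (0,2), (3,4), (0,7), (5,8), (7,9), (11,13), (7,14), (12,16), (16,17), (15,19), (18,20), (19,21).
Pick (0,1); next start ≥ 1 → (3,4); next start ≥ 4 → (5,8); next start ≥ 8 → (11,13); next start ≥ 13 → (16,17); next start ≥ 17 → (18,20).
Selected 6 jobs.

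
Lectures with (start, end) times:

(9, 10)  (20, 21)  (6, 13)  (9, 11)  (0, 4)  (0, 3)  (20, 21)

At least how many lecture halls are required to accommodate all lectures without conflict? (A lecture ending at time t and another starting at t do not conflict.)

3

The answer is the maximum number of intervals overlapping at any instant.
Events (time:±→running): 0:+→1 0:+→2 3:-→1 4:-→0 6:+→1 9:+→2 9:+→3 … peak 3.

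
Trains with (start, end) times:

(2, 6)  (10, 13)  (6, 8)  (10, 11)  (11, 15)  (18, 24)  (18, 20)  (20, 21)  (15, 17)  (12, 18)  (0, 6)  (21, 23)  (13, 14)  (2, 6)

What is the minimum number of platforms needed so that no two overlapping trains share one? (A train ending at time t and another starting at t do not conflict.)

3

Count concurrent intervals with a sweep; the peak is the room count.
Events (time:±→running): 0:+→1 2:+→2 2:+→3 … peak 3.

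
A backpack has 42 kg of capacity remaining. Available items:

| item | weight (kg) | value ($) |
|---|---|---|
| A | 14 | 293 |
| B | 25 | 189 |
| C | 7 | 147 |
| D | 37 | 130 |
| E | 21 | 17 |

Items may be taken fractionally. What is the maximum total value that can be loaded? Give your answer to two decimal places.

598.76

Greedy by value/weight ratio, highest first.
Order: C (147/7=21.00) > A (293/14=20.93) > B (189/25=7.56) > D (130/37=3.51) > E (17/21=0.81)
Fill: take C (7 @ 147) → take A (14 @ 293) → take 21/25 of B → 158.76; 42/42 used.
Total value = 598.76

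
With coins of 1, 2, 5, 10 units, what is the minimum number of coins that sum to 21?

21 − 2×10→1 − 1×1→0
Total coins = 2 + 1 = 3

3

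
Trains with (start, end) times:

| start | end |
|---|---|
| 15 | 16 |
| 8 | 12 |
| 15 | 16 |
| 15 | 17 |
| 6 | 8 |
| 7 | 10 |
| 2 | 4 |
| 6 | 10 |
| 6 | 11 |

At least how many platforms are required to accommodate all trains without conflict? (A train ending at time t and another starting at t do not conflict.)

Count concurrent intervals with a sweep; the peak is the room count.
starts: [2, 6, 6, 6, 7, 8, 15, 15, 15]
ends:   [4, 8, 10, 10, 11, 12, 16, 16, 17]
s2→1 e4→0 s6→1 s6→2 s6→3 s7→4  — peak 4.

4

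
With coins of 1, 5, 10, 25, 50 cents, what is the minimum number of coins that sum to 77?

77 = 1×50 + 1×25 + 2×1
Total coins = 1 + 1 + 2 = 4

4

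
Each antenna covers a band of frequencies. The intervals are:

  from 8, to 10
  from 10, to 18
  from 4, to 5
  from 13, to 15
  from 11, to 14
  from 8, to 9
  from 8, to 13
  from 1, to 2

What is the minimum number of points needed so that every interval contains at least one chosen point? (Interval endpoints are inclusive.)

Sort by right endpoint; whenever an interval is uncovered, place a point at its right end.
By right end: [1,2]  [4,5]  [8,9]  [8,10]  [8,13]  [11,14]  [13,15]  [10,18]
[1,2] uncovered → point at 2; [4,5] uncovered → point at 5; [8,9] uncovered → point at 9; [11,14] uncovered → point at 14.
Points: 2, 5, 9, 14 (4 total).

4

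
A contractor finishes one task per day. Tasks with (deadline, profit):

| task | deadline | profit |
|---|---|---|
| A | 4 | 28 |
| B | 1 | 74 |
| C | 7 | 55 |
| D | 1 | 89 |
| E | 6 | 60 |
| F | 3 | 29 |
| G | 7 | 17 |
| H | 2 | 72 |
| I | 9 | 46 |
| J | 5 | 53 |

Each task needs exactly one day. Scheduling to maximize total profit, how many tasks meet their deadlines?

8

Take jobs in profit order; each goes to the latest open slot no later than its deadline.
By profit: D(d1,89), B(d1,74), H(d2,72), E(d6,60), C(d7,55), J(d5,53), I(d9,46), F(d3,29), A(d4,28), G(d7,17)
D→slot 1; B skipped; H→slot 2; E→slot 6; C→slot 7; J→slot 5; I→slot 9; F→slot 3; A→slot 4; G skipped.
8 of 10 scheduled.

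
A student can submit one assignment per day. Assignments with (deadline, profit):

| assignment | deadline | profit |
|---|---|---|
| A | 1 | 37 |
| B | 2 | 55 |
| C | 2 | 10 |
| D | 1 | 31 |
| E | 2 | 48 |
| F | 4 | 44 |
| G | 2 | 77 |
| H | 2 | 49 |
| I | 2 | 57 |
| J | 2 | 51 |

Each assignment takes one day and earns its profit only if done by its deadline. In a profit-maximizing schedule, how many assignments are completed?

Take jobs in profit order; each goes to the latest open slot no later than its deadline.
Profit order: G=77 I=57 B=55 J=51 H=49 E=48 F=44 A=37 D=31 C=10
Assign: G→slot 2, I→slot 1, B skipped, J skipped, H skipped, E skipped, F→slot 4, A skipped, D skipped, C skipped.
Slots: [1:I] [2:G] [4:F]
3 of 10 scheduled.

3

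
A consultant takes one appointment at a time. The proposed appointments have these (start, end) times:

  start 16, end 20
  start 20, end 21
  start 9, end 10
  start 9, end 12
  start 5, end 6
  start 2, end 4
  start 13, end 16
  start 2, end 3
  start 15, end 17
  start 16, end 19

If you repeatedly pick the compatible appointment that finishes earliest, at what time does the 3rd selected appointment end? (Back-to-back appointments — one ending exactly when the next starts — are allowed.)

10

Sort by end time and greedily take each interval whose start is ≥ the last chosen end.
Sorted by end: (2,3)  (2,4)  (5,6)  (9,10)  (9,12)  (13,16)  (15,17)  (16,19)  (16,20)  (20,21)
take (2,3); skip (2,4); take (5,6); take (9,10); take (13,16); skip (15,17); take (16,19); take (20,21).
Selected: (2,3) (5,6) (9,10) (13,16) (16,19) (20,21)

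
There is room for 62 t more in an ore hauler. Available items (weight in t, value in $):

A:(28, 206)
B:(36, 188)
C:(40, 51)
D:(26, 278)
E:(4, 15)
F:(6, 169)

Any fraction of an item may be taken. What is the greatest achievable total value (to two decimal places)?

663.44

Sort by value per unit weight and fill in that order.
Order: F (169/6=28.17) > D (278/26=10.69) > A (206/28=7.36) > B (188/36=5.22) > E (15/4=3.75) > C (51/40=1.27)
Fill: take F (6 @ 169) → take D (26 @ 278) → take A (28 @ 206) → take 2/36 of B → 10.44; 62/62 used.
Total value = 663.44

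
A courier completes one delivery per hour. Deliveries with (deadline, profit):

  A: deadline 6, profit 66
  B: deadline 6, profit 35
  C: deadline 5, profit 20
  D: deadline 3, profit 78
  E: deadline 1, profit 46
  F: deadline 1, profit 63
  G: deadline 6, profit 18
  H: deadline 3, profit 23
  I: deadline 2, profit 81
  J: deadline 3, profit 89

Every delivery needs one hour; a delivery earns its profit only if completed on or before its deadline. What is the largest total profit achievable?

Take jobs in profit order; each goes to the latest open slot no later than its deadline.
By profit: J(d3,89), I(d2,81), D(d3,78), A(d6,66), F(d1,63), E(d1,46), B(d6,35), H(d3,23), C(d5,20), G(d6,18)
J→slot 3; I→slot 2; D→slot 1; A→slot 6; F skipped; E skipped; B→slot 5; H skipped; C→slot 4; G skipped.
Profit = 78 + 81 + 89 + 20 + 35 + 66 = 369

369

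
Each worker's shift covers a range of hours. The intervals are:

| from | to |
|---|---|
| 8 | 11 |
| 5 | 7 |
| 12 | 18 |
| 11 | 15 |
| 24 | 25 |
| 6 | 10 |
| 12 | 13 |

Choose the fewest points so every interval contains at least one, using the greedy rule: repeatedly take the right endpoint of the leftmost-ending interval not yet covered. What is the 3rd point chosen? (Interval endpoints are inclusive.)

Process intervals by earliest right end; each time one isn't hit yet, stab at its right endpoint.
By right end: [5,7]  [6,10]  [8,11]  [12,13]  [11,15]  [12,18]  [24,25]
[5,7] uncovered → point at 7; [8,11] uncovered → point at 11; [12,13] uncovered → point at 13; [24,25] uncovered → point at 25.
Points: 7, 11, 13, 25 (4 total).

13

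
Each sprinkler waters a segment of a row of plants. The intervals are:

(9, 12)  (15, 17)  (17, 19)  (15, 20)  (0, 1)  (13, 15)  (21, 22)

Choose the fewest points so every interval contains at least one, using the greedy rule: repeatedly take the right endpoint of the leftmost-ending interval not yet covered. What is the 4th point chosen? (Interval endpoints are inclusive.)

19

Process intervals by earliest right end; each time one isn't hit yet, stab at its right endpoint.
By right end: [0,1]  [9,12]  [13,15]  [15,17]  [17,19]  [15,20]  [21,22]
[0,1] uncovered → point at 1; [9,12] uncovered → point at 12; [13,15] uncovered → point at 15; [17,19] uncovered → point at 19; [21,22] uncovered → point at 22.
Points: 1, 12, 15, 19, 22 (5 total).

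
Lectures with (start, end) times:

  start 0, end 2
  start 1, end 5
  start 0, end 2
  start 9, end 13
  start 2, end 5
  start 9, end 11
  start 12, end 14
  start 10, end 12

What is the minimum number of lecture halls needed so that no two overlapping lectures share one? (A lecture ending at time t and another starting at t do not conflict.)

Count concurrent intervals with a sweep; the peak is the room count.
Events (time:±→running): 0:+→1 0:+→2 1:+→3 … peak 3.

3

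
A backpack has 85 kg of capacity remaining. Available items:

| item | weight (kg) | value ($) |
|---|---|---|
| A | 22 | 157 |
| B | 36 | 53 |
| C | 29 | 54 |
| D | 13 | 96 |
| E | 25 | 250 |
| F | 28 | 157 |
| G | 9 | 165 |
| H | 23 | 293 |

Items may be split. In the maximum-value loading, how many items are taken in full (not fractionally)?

4

Ratios (sorted): G 18.33, H 12.74, E 10.00, D 7.38, A 7.14, F 5.61, C 1.86, B 1.47
take G (9 @ 165); take H (23 @ 293); take E (25 @ 250); take D (13 @ 96); take 15/22 of A → 107.05. Capacity used 85/85.
4 item(s) taken whole; one partial (take 15/22 of A).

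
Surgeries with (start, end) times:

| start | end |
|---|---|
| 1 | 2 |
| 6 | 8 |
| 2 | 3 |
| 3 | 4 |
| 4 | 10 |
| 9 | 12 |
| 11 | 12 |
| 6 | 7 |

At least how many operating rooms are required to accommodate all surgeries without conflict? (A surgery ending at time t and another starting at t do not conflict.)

3

The answer is the maximum number of intervals overlapping at any instant.
Events (time:±→running): 1:+→1 2:-→0 2:+→1 3:-→0 3:+→1 4:-→0 4:+→1 6:+→2 6:+→3 … peak 3.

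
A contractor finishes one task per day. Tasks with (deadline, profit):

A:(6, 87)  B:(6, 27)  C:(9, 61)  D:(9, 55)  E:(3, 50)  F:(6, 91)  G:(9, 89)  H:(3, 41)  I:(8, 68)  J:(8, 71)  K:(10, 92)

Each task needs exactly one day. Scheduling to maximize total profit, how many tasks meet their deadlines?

10

By profit: K(d10,92), F(d6,91), G(d9,89), A(d6,87), J(d8,71), I(d8,68), C(d9,61), D(d9,55), E(d3,50), H(d3,41), B(d6,27)
K→slot 10; F→slot 6; G→slot 9; A→slot 5; J→slot 8; I→slot 7; C→slot 4; D→slot 3; E→slot 2; H→slot 1; B skipped.
10 of 11 scheduled.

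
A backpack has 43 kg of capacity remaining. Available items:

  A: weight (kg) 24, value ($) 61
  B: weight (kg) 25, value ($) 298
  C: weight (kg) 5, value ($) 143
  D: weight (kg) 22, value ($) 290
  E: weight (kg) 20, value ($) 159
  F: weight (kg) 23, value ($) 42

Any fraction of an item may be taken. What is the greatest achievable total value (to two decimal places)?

623.72

Sort by value per unit weight and fill in that order.
Order: C (143/5=28.60) > D (290/22=13.18) > B (298/25=11.92) > E (159/20=7.95) > A (61/24=2.54) > F (42/23=1.83)
Fill: take C (5 @ 143) → take D (22 @ 290) → take 16/25 of B → 190.72; 43/43 used.
Total value = 623.72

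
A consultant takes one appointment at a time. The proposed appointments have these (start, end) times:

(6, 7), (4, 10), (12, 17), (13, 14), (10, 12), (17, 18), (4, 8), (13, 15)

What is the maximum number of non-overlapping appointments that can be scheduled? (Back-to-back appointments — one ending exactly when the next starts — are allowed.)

Order by finish time; keep every interval that doesn't clash with the previous kept one.
By end time: (6,7), (4,8), (4,10), (10,12), (13,14), (13,15), (12,17), (17,18).
Pick (6,7); next start ≥ 7 → (10,12); next start ≥ 12 → (13,14); next start ≥ 14 → (17,18).
Selected 4 appointments.

4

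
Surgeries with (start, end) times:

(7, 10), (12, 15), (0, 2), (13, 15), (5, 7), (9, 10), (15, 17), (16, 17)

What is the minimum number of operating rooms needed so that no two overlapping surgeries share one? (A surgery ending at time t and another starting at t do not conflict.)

2

Events (time:±→running): 0:+→1 2:-→0 5:+→1 7:-→0 7:+→1 9:+→2 … peak 2.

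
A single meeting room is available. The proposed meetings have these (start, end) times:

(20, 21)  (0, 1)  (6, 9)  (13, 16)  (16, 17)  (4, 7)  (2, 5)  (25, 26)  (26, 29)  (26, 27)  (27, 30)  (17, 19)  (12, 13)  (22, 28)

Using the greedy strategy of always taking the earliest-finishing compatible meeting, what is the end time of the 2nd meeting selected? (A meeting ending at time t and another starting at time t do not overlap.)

Greedy by earliest finish: after sorting by end time, pick each interval compatible with the last pick.
Sorted by end: (0,1)  (2,5)  (4,7)  (6,9)  (12,13)  (13,16)  (16,17)  (17,19)  (20,21)  (25,26)  (26,27)  (22,28)  (26,29)  (27,30)
take (0,1); take (2,5); take (6,9); take (12,13); take (13,16); take (16,17); take (17,19); take (20,21); take (25,26); take (26,27); take (27,30).
Selected: (0,1) (2,5) (6,9) (12,13) (13,16) (16,17) (17,19) (20,21) (25,26) (26,27) (27,30)

5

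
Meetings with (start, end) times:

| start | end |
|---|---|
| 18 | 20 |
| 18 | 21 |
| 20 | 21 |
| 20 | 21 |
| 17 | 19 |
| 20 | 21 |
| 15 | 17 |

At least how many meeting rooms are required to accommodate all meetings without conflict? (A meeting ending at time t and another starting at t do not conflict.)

4

The answer is the maximum number of intervals overlapping at any instant.
Events (time:±→running): 15:+→1 17:-→0 17:+→1 18:+→2 18:+→3 19:-→2 20:-→1 20:+→2 20:+→3 20:+→4 … peak 4.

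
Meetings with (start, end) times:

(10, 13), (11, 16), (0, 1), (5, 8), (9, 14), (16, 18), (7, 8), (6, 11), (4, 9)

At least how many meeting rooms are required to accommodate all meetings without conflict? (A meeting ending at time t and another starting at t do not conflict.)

Count concurrent intervals with a sweep; the peak is the room count.
starts: [0, 4, 5, 6, 7, 9, 10, 11, 16]
ends:   [1, 8, 8, 9, 11, 13, 14, 16, 18]
s0→1 e1→0 s4→1 s5→2 s6→3 s7→4  — peak 4.

4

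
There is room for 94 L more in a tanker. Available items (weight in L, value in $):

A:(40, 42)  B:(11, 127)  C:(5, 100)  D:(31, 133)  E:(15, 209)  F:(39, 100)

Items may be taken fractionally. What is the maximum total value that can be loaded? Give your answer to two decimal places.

651.05

Ratios (sorted): C 20.00, E 13.93, B 11.55, D 4.29, F 2.56, A 1.05
take C (5 @ 100); take E (15 @ 209); take B (11 @ 127); take D (31 @ 133); take 32/39 of F → 82.05. Capacity used 94/94.
Total value = 651.05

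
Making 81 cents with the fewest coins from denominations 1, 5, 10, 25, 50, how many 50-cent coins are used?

1

81 − 1×50→31 − 1×25→6 − 1×5→1 − 1×1→0
Count of 50: 1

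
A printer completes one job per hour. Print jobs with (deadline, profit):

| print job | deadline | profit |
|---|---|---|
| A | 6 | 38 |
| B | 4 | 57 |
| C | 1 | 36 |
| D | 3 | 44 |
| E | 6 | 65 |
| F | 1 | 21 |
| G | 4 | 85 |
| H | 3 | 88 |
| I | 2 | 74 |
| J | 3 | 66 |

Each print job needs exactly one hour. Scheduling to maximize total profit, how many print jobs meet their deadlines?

By profit: H(d3,88), G(d4,85), I(d2,74), J(d3,66), E(d6,65), B(d4,57), D(d3,44), A(d6,38), C(d1,36), F(d1,21)
H→slot 3; G→slot 4; I→slot 2; J→slot 1; E→slot 6; B skipped; D skipped; A→slot 5; C skipped; F skipped.
6 of 10 scheduled.

6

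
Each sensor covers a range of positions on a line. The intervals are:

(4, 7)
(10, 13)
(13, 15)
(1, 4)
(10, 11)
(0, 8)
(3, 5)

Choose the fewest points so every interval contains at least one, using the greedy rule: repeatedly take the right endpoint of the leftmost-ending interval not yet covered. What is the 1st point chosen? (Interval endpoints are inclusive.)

Sort by right endpoint; whenever an interval is uncovered, place a point at its right end.
Sorted: [1,4] [3,5] [4,7] [0,8] [10,11] [10,13] [13,15]
{[1,4],[3,5],[4,7],[0,8]} hit by 4; {[10,11],[10,13]} hit by 11; {[13,15]} hit by 15.
Points: 4, 11, 15 (3 total).

4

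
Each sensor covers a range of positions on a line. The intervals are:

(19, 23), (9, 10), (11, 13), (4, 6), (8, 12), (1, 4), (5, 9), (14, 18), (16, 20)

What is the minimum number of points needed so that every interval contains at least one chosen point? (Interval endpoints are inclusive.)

5

Sorted: [1,4] [4,6] [5,9] [9,10] [8,12] [11,13] [14,18] [16,20] [19,23]
{[1,4],[4,6]} hit by 4; {[5,9],[9,10],[8,12]} hit by 9; {[11,13]} hit by 13; {[14,18],[16,20]} hit by 18; {[19,23]} hit by 23.
Points: 4, 9, 13, 18, 23 (5 total).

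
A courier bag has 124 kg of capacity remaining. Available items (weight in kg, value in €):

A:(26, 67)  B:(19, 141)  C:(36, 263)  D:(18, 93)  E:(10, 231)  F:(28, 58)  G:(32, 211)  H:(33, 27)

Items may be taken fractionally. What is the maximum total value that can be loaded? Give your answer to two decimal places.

Order: E (231/10=23.10) > B (141/19=7.42) > C (263/36=7.31) > G (211/32=6.59) > D (93/18=5.17) > A (67/26=2.58) > F (58/28=2.07) > H (27/33=0.82)
Fill: take E (10 @ 231) → take B (19 @ 141) → take C (36 @ 263) → take G (32 @ 211) → take D (18 @ 93) → take 9/26 of A → 23.19; 124/124 used.
Total value = 962.19

962.19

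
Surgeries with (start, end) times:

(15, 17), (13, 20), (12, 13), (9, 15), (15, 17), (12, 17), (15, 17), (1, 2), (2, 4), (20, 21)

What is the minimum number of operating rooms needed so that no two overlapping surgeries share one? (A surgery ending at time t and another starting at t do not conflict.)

Count concurrent intervals with a sweep; the peak is the room count.
starts: [1, 2, 9, 12, 12, 13, 15, 15, 15, 20]
ends:   [2, 4, 13, 15, 17, 17, 17, 17, 20, 21]
s1→1 e2→0 s2→1 e4→0 s9→1 s12→2 s12→3 e13→2 s13→3 e15→2 s15→3 s15→4 s15→5  — peak 5.

5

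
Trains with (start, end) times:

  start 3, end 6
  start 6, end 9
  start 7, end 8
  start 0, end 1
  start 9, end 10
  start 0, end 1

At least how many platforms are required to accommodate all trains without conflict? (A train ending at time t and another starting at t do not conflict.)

2

Count concurrent intervals with a sweep; the peak is the room count.
starts: [0, 0, 3, 6, 7, 9]
ends:   [1, 1, 6, 8, 9, 10]
s0→1 s0→2  — peak 2.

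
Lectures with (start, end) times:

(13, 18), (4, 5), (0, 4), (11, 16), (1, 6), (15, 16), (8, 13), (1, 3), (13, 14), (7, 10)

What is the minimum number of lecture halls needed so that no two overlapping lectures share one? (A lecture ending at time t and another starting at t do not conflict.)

starts: [0, 1, 1, 4, 7, 8, 11, 13, 13, 15]
ends:   [3, 4, 5, 6, 10, 13, 14, 16, 16, 18]
s0→1 s1→2 s1→3  — peak 3.

3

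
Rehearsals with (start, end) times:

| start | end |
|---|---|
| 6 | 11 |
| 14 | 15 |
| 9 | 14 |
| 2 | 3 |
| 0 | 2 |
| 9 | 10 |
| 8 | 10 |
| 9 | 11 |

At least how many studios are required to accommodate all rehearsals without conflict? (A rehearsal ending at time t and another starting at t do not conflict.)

Count concurrent intervals with a sweep; the peak is the room count.
starts: [0, 2, 6, 8, 9, 9, 9, 14]
ends:   [2, 3, 10, 10, 11, 11, 14, 15]
s0→1 e2→0 s2→1 e3→0 s6→1 s8→2 s9→3 s9→4 s9→5  — peak 5.

5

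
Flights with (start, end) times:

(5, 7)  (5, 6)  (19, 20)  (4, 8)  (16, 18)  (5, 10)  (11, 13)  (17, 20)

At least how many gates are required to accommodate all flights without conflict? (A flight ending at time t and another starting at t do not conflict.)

4

The answer is the maximum number of intervals overlapping at any instant.
Events (time:±→running): 4:+→1 5:+→2 5:+→3 5:+→4 … peak 4.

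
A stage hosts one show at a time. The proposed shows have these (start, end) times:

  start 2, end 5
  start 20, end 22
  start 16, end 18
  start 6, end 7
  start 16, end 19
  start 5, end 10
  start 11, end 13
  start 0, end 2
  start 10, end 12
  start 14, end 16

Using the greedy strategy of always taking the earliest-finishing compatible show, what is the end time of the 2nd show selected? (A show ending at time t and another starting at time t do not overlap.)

Sorted by end: (0,2)  (2,5)  (6,7)  (5,10)  (10,12)  (11,13)  (14,16)  (16,18)  (16,19)  (20,22)
take (0,2); take (2,5); take (6,7); take (10,12); skip (11,13); take (14,16); take (16,18); take (20,22).
Selected: (0,2) (2,5) (6,7) (10,12) (14,16) (16,18) (20,22)

5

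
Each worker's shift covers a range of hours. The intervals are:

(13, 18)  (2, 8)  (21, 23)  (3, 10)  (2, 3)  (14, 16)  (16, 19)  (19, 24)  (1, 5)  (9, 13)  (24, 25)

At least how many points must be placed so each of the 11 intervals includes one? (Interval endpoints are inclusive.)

5

Sort by right endpoint; whenever an interval is uncovered, place a point at its right end.
Sorted: [2,3] [1,5] [2,8] [3,10] [9,13] [14,16] [13,18] [16,19] [21,23] [19,24] [24,25]
{[2,3],[1,5],[2,8],[3,10]} hit by 3; {[9,13]} hit by 13; {[14,16],[13,18],[16,19]} hit by 16; {[21,23],[19,24]} hit by 23; {[24,25]} hit by 25.
Points: 3, 13, 16, 23, 25 (5 total).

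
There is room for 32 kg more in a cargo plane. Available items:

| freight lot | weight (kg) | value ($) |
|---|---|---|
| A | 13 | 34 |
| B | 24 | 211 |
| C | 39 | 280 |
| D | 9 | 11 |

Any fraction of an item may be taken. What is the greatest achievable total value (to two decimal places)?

Greedy by value/weight ratio, highest first.
Order: B (211/24=8.79) > C (280/39=7.18) > A (34/13=2.62) > D (11/9=1.22)
Fill: take B (24 @ 211) → take 8/39 of C → 57.44; 32/32 used.
Total value = 268.44

268.44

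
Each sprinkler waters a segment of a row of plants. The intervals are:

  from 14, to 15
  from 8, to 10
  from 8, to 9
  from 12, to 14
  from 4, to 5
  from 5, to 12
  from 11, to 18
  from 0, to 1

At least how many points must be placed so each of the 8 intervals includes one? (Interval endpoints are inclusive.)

4

Process intervals by earliest right end; each time one isn't hit yet, stab at its right endpoint.
Sorted: [0,1] [4,5] [8,9] [8,10] [5,12] [12,14] [14,15] [11,18]
{[0,1]} hit by 1; {[4,5]} hit by 5; {[8,9],[8,10],[5,12]} hit by 9; {[12,14],[14,15],[11,18]} hit by 14.
Points: 1, 5, 9, 14 (4 total).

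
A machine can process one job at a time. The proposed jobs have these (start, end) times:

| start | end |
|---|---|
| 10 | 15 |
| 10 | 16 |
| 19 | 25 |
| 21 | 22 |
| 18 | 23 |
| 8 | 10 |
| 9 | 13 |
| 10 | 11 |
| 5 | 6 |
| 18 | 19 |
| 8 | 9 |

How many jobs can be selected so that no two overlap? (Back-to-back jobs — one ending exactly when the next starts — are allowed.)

By end time: (5,6), (8,9), (8,10), (10,11), (9,13), (10,15), (10,16), (18,19), (21,22), (18,23), (19,25).
Pick (5,6); next start ≥ 6 → (8,9); next start ≥ 9 → (10,11); next start ≥ 11 → (18,19); next start ≥ 19 → (21,22).
Selected 5 jobs.

5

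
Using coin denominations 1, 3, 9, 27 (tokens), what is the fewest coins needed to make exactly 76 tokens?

Greedy: take as many of the largest coin as possible, then repeat with the remainder.
76 = 2×27 + 2×9 + 1×3 + 1×1
Total coins = 2 + 2 + 1 + 1 = 6

6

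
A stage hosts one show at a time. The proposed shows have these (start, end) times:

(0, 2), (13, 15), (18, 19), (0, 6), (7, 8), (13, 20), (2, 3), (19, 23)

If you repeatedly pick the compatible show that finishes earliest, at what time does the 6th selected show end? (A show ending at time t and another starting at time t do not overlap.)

23

Sorted by end: (0,2)  (2,3)  (0,6)  (7,8)  (13,15)  (18,19)  (13,20)  (19,23)
take (0,2); take (2,3); take (7,8); take (13,15); take (18,19); take (19,23).
Selected: (0,2) (2,3) (7,8) (13,15) (18,19) (19,23)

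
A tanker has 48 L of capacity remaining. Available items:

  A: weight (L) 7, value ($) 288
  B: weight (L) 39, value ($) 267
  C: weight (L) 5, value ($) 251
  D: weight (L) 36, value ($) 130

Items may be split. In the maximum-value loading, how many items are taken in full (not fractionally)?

2

Greedy by value/weight ratio, highest first.
Ratios (sorted): C 50.20, A 41.14, B 6.85, D 3.61
take C (5 @ 251); take A (7 @ 288); take 36/39 of B → 246.46. Capacity used 48/48.
2 item(s) taken whole; one partial (take 36/39 of B).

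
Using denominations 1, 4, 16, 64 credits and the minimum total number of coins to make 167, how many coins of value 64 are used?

2

167 − 2×64→39 − 2×16→7 − 1×4→3 − 3×1→0
Count of 64: 2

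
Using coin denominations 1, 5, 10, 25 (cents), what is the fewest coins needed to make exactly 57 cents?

5

57 − 2×25→7 − 1×5→2 − 2×1→0
Total coins = 2 + 1 + 2 = 5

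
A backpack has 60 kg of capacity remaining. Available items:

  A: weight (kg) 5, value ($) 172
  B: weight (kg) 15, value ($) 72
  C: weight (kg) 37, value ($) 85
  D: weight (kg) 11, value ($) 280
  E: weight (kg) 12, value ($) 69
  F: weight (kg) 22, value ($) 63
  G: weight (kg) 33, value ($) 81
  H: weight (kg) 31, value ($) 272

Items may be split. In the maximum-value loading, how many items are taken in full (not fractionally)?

Greedy by value/weight ratio, highest first.
Order: A (172/5=34.40) > D (280/11=25.45) > H (272/31=8.77) > E (69/12=5.75) > B (72/15=4.80) > F (63/22=2.86) > G (81/33=2.45) > C (85/37=2.30)
Fill: take A (5 @ 172) → take D (11 @ 280) → take H (31 @ 272) → take E (12 @ 69) → take 1/15 of B → 4.80; 60/60 used.
4 item(s) taken whole; one partial (take 1/15 of B).

4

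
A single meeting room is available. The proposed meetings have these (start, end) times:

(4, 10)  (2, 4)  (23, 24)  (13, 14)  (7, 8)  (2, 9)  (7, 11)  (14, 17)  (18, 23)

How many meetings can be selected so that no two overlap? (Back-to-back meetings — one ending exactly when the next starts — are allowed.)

Greedy by earliest finish: after sorting by end time, pick each interval compatible with the last pick.
Sorted by end: (2,4)  (7,8)  (2,9)  (4,10)  (7,11)  (13,14)  (14,17)  (18,23)  (23,24)
take (2,4); take (7,8); skip (7,11); take (13,14); take (14,17); take (18,23); take (23,24).
Selected 6 meetings.

6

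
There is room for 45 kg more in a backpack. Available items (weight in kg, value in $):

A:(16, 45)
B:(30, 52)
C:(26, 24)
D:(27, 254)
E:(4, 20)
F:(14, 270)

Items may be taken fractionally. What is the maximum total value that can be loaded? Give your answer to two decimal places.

544.00

Ratios (sorted): F 19.29, D 9.41, E 5.00, A 2.81, B 1.73, C 0.92
take F (14 @ 270); take D (27 @ 254); take E (4 @ 20). Capacity used 45/45.
Total value = 544.00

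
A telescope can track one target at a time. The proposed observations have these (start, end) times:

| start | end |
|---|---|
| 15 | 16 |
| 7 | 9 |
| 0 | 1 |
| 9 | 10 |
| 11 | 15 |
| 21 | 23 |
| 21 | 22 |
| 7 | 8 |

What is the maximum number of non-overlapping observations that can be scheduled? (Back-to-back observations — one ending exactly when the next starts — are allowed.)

By end time: (0,1), (7,8), (7,9), (9,10), (11,15), (15,16), (21,22), (21,23).
Pick (0,1); next start ≥ 1 → (7,8); next start ≥ 8 → (9,10); next start ≥ 10 → (11,15); next start ≥ 15 → (15,16); next start ≥ 16 → (21,22).
Selected 6 observations.

6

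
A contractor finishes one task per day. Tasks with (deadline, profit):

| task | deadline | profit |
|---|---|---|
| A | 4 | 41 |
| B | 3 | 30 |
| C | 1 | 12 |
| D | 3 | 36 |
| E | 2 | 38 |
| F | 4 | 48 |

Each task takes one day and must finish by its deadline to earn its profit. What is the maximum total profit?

163

Sort by profit descending; place each in the latest free slot ≤ its deadline.
By profit: F(d4,48), A(d4,41), E(d2,38), D(d3,36), B(d3,30), C(d1,12)
F→slot 4; A→slot 3; E→slot 2; D→slot 1; B skipped; C skipped.
Profit = 36 + 38 + 41 + 48 = 163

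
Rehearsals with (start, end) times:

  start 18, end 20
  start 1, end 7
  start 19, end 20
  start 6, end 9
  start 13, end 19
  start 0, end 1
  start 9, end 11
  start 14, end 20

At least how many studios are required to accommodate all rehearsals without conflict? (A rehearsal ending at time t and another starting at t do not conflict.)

Events (time:±→running): 0:+→1 1:-→0 1:+→1 6:+→2 7:-→1 9:-→0 9:+→1 11:-→0 13:+→1 14:+→2 18:+→3 … peak 3.

3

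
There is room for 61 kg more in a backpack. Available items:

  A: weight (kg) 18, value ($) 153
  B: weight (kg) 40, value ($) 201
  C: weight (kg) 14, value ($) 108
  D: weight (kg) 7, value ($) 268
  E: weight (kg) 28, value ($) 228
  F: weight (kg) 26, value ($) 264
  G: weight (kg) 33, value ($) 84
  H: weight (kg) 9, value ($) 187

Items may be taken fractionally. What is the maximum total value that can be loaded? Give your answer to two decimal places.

Greedy by value/weight ratio, highest first.
Order: D (268/7=38.29) > H (187/9=20.78) > F (264/26=10.15) > A (153/18=8.50) > E (228/28=8.14) > C (108/14=7.71) > B (201/40=5.03) > G (84/33=2.55)
Fill: take D (7 @ 268) → take H (9 @ 187) → take F (26 @ 264) → take A (18 @ 153) → take 1/28 of E → 8.14; 61/61 used.
Total value = 880.14

880.14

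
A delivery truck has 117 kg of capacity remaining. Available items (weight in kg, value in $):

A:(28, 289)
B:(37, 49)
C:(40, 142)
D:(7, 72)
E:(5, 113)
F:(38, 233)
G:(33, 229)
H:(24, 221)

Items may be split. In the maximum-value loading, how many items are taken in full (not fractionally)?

5

Greedy by value/weight ratio, highest first.
Ratios (sorted): E 22.60, A 10.32, D 10.29, H 9.21, G 6.94, F 6.13, C 3.55, B 1.32
take E (5 @ 113); take A (28 @ 289); take D (7 @ 72); take H (24 @ 221); take G (33 @ 229); take 20/38 of F → 122.63. Capacity used 117/117.
5 item(s) taken whole; one partial (take 20/38 of F).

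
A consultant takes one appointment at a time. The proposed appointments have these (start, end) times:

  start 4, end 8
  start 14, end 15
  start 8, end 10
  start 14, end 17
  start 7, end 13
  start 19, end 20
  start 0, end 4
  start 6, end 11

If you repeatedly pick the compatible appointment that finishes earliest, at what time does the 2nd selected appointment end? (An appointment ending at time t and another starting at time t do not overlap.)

Sort by end time and greedily take each interval whose start is ≥ the last chosen end.
By end time: (0,4), (4,8), (8,10), (6,11), (7,13), (14,15), (14,17), (19,20).
Pick (0,4); next start ≥ 4 → (4,8); next start ≥ 8 → (8,10); next start ≥ 10 → (14,15); next start ≥ 15 → (19,20).
Selected: (0,4) (4,8) (8,10) (14,15) (19,20)

8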